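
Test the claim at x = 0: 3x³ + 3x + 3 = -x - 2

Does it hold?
x = 0: LHS = 3·0³ + 3·0 + 3 = 3, RHS = -0 - 2 = -2; 3 = -2 — FAILS

The relation fails at x = 0, so x = 0 is a counterexample.

Answer: No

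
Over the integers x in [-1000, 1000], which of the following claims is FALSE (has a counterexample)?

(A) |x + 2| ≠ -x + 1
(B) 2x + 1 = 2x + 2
(A) Track d = LHS − RHS over the integers in [-1000, 1000]. Equality would need d = 0, but d changes sign only between consecutive integers, jumping over 0:
x = -1: LHS = |(-1) + 2| = |1| = 1, RHS = -(-1) + 1 = 2; 1 ≠ 2 — holds  (d = -1)
x = 0: LHS = |0 + 2| = |2| = 2, RHS = -0 + 1 = 1; 2 ≠ 1 — holds  (d = 1)
Away from these crossings d keeps a constant sign, and checking every integer in [-1000, 1000] confirms d ≠ 0 throughout. Hence the two sides are never equal, so the relation holds for every integer in [-1000, 1000].

(B) x = 0: LHS = 2·0 + 1 = 1, RHS = 2·0 + 2 = 2; 1 = 2 — FAILS

Only (B) has a counterexample.

Answer: B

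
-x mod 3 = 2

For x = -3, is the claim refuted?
Substitute x = -3 into the relation:
x = -3: LHS = (-(-3)) mod 3 = 3 mod 3 = 0; 0 = 2 — FAILS

Since the claim fails at x = -3, this value is a counterexample.

Answer: Yes, x = -3 is a counterexample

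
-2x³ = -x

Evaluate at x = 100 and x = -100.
x = 100: LHS = -2·100³ = -2000000; -2000000 = -100 — FAILS
x = -100: LHS = -2·(-100)³ = 2000000, RHS = -(-100) = 100; 2000000 = 100 — FAILS

Answer: No, fails for both x = 100 and x = -100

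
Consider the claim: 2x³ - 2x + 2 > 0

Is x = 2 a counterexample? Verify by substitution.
Substitute x = 2 into the relation:
x = 2: LHS = 2·2³ - 2·2 + 2 = 14; 14 > 0 — holds

The claim holds here, so x = 2 is not a counterexample. (A counterexample exists elsewhere, e.g. x = -2.)

Answer: No, x = 2 is not a counterexample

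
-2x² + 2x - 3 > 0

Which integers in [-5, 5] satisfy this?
Over all integers in [-5, 5], LHS − RHS is largest at x = 0, where it equals -3:
x = 0: LHS = -2·0² + 2·0 - 3 = -3; -3 > 0 — FAILS
At the ends of the range:
x = -5: LHS = -2·(-5)² + 2·(-5) - 3 = -63; -63 > 0 — FAILS
x = 5: LHS = -2·5² + 2·5 - 3 = -43; -43 > 0 — FAILS
Hence LHS − RHS is never positive, i.e. LHS ≤ RHS throughout, so the claimed relation (>) fails for every integer in [-5, 5].

Answer: None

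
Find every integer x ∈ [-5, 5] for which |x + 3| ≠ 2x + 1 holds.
Holds for: {-5, -4, -3, -2, -1, 0, 1, 3, 4, 5}
Fails for: {2}

Answer: {-5, -4, -3, -2, -1, 0, 1, 3, 4, 5}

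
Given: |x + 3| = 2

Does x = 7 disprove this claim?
Substitute x = 7 into the relation:
x = 7: LHS = |7 + 3| = |10| = 10; 10 = 2 — FAILS

Since the claim fails at x = 7, this value is a counterexample.

Answer: Yes, x = 7 is a counterexample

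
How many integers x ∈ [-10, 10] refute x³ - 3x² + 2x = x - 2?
Counterexamples in [-10, 10]: {-10, -9, -8, -7, -6, -5, -4, -3, -2, -1, 0, 1, 3, 4, 5, 6, 7, 8, 9, 10}.

Counting them gives 20 values.

Answer: 20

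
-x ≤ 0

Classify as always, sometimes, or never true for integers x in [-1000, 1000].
Holds at x = 0: LHS = -0 = 0; 0 ≤ 0 — holds
Fails at x = -1: LHS = -(-1) = 1; 1 ≤ 0 — FAILS
It is satisfied by some integers in the range but not all.

Answer: Sometimes true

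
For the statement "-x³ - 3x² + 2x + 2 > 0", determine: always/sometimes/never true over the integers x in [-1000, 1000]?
Holds at x = 0: LHS = -0³ - 3·0² + 2·0 + 2 = 2; 2 > 0 — holds
Fails at x = 1: LHS = -1³ - 3·1² + 2·1 + 2 = 0; 0 > 0 — FAILS
It is satisfied by some integers in the range but not all.

Answer: Sometimes true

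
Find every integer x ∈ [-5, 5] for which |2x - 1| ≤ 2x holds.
Holds for: {1, 2, 3, 4, 5}
Fails for: {-5, -4, -3, -2, -1, 0}

Answer: {1, 2, 3, 4, 5}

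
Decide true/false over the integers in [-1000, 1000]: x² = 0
The claim fails at x = 1:
x = 1: LHS = 1² = 1; 1 = 0 — FAILS

Because a single integer refutes it, the statement is false.

Answer: False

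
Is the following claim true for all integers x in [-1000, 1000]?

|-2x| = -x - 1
The claim fails at x = 0:
x = 0: LHS = |-2·0| = |0| = 0, RHS = -0 - 1 = -1; 0 = -1 — FAILS

Because a single integer refutes it, the statement is false.

Answer: False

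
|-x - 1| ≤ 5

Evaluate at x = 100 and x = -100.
x = 100: LHS = |-100 - 1| = |-101| = 101; 101 ≤ 5 — FAILS
x = -100: LHS = |-(-100) - 1| = |99| = 99; 99 ≤ 5 — FAILS

Answer: No, fails for both x = 100 and x = -100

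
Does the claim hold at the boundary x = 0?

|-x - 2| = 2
x = 0: LHS = |-0 - 2| = |-2| = 2; 2 = 2 — holds

The relation is satisfied at x = 0.

Answer: Yes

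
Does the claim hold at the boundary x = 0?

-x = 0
x = 0: LHS = -0 = 0; 0 = 0 — holds

The relation is satisfied at x = 0.

Answer: Yes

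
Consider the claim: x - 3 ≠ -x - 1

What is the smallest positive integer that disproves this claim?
Testing positive integers:
x = 1: LHS = 1 - 3 = -2, RHS = -1 - 1 = -2; -2 ≠ -2 — FAILS  ← smallest positive counterexample

Answer: x = 1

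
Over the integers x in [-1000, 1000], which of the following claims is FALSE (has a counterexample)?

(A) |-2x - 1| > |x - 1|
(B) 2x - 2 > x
(A) x = 0: LHS = |-2·0 - 1| = |-1| = 1, RHS = |0 - 1| = |-1| = 1; 1 > 1 — FAILS
(B) x = 0: LHS = 2·0 - 2 = -2; -2 > 0 — FAILS

Answer: Both A and B are false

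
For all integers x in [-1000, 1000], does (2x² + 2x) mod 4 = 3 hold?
The claim fails at x = 0:
x = 0: LHS = (2·0² + 2·0) mod 4 = 0 mod 4 = 0; 0 = 3 — FAILS

Because a single integer refutes it, the statement is false.

Answer: False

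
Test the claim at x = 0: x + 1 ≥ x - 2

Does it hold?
x = 0: LHS = 0 + 1 = 1, RHS = 0 - 2 = -2; 1 ≥ -2 — holds

The relation is satisfied at x = 0.

Answer: Yes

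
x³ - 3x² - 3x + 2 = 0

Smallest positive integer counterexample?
Testing positive integers:
x = 1: LHS = 1³ - 3·1² - 3·1 + 2 = -3; -3 = 0 — FAILS  ← smallest positive counterexample

Answer: x = 1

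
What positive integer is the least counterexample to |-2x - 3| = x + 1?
Testing positive integers:
x = 1: LHS = |-2·1 - 3| = |-5| = 5, RHS = 1 + 1 = 2; 5 = 2 — FAILS  ← smallest positive counterexample

Answer: x = 1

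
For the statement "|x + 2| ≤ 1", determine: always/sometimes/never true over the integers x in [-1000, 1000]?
Holds at x = -1: LHS = |(-1) + 2| = |1| = 1; 1 ≤ 1 — holds
Fails at x = 0: LHS = |0 + 2| = |2| = 2; 2 ≤ 1 — FAILS
It is satisfied by some integers in the range but not all.

Answer: Sometimes true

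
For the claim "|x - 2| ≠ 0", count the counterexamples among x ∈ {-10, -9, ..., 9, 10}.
Counterexamples in [-10, 10]: {2}.

Counting them gives 1 values.

Answer: 1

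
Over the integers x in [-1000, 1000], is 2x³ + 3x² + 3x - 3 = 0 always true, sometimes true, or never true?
Track d = LHS − RHS over the integers in [-1000, 1000]. Equality would need d = 0, but d changes sign only between consecutive integers, jumping over 0:
x = 0: LHS = 2·0³ + 3·0² + 3·0 - 3 = -3; -3 = 0 — FAILS  (d = -3)
x = 1: LHS = 2·1³ + 3·1² + 3·1 - 3 = 5; 5 = 0 — FAILS  (d = 5)
Away from these crossings d keeps a constant sign, and checking every integer in [-1000, 1000] confirms d ≠ 0 throughout. Hence the two sides are never equal, so the claimed relation (=) fails for every integer in [-1000, 1000].

No integer in the range satisfies it.

Answer: Never true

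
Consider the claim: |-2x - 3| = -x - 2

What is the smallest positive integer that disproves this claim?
Testing positive integers:
x = 1: LHS = |-2·1 - 3| = |-5| = 5, RHS = -1 - 2 = -3; 5 = -3 — FAILS  ← smallest positive counterexample

Answer: x = 1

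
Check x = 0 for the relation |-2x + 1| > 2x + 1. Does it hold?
x = 0: LHS = |-2·0 + 1| = |1| = 1, RHS = 2·0 + 1 = 1; 1 > 1 — FAILS

The relation fails at x = 0, so x = 0 is a counterexample.

Answer: No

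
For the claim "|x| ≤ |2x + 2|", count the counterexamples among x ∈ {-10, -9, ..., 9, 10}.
Counterexamples in [-10, 10]: {-1}.

Counting them gives 1 values.

Answer: 1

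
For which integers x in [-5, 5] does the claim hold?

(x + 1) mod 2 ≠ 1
Holds for: {-5, -3, -1, 1, 3, 5}
Fails for: {-4, -2, 0, 2, 4}

Answer: {-5, -3, -1, 1, 3, 5}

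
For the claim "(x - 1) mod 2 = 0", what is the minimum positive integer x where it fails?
Testing positive integers:
x = 1: LHS = (1 - 1) mod 2 = 0 mod 2 = 0; 0 = 0 — holds
x = 2: LHS = (2 - 1) mod 2 = 1 mod 2 = 1; 1 = 0 — FAILS  ← smallest positive counterexample

Answer: x = 2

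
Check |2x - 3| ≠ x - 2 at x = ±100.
x = 100: LHS = |2·100 - 3| = |197| = 197, RHS = 100 - 2 = 98; 197 ≠ 98 — holds
x = -100: LHS = |2·(-100) - 3| = |-203| = 203, RHS = (-100) - 2 = -102; 203 ≠ -102 — holds

Answer: Yes, holds for both x = 100 and x = -100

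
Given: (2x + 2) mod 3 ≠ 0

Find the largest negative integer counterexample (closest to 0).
Testing negative integers from -1 downward:
x = -1: LHS = (2·(-1) + 2) mod 3 = 0 mod 3 = 0; 0 ≠ 0 — FAILS  ← closest negative counterexample to 0

Answer: x = -1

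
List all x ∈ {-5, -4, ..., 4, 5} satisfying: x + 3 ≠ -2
Holds for: {-4, -3, -2, -1, 0, 1, 2, 3, 4, 5}
Fails for: {-5}

Answer: {-4, -3, -2, -1, 0, 1, 2, 3, 4, 5}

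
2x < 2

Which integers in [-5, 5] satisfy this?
Holds for: {-5, -4, -3, -2, -1, 0}
Fails for: {1, 2, 3, 4, 5}

Answer: {-5, -4, -3, -2, -1, 0}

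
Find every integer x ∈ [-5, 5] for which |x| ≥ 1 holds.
Holds for: {-5, -4, -3, -2, -1, 1, 2, 3, 4, 5}
Fails for: {0}

Answer: {-5, -4, -3, -2, -1, 1, 2, 3, 4, 5}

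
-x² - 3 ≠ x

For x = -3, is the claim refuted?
Substitute x = -3 into the relation:
x = -3: LHS = -(-3)² - 3 = -12; -12 ≠ -3 — holds

The relation holds at x = -3, so it is not a counterexample.

Answer: No, x = -3 is not a counterexample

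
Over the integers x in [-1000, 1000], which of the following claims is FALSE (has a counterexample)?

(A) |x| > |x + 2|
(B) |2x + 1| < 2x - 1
(A) x = 0: LHS = |0| = 0, RHS = |0 + 2| = |2| = 2; 0 > 2 — FAILS
(B) x = 0: LHS = |2·0 + 1| = |1| = 1, RHS = 2·0 - 1 = -1; 1 < -1 — FAILS

Answer: Both A and B are false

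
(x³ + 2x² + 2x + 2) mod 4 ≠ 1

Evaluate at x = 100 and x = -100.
x = 100: LHS = (100³ + 2·100² + 2·100 + 2) mod 4 = 1020202 mod 4 = 2; 2 ≠ 1 — holds
x = -100: LHS = ((-100)³ + 2·(-100)² + 2·(-100) + 2) mod 4 = (-980198) mod 4 = 2; 2 ≠ 1 — holds

Answer: Yes, holds for both x = 100 and x = -100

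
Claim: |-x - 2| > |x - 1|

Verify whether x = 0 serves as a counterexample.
Substitute x = 0 into the relation:
x = 0: LHS = |-0 - 2| = |-2| = 2, RHS = |0 - 1| = |-1| = 1; 2 > 1 — holds

The claim holds here, so x = 0 is not a counterexample. (A counterexample exists elsewhere, e.g. x = -1.)

Answer: No, x = 0 is not a counterexample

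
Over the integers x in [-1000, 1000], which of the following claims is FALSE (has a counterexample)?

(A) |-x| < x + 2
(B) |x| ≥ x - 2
(A) x = -1: LHS = |-(-1)| = |1| = 1, RHS = (-1) + 2 = 1; 1 < 1 — FAILS

(B) Over all integers in [-1000, 1000], LHS − RHS is smallest at x = 0, where it equals 2:
x = 0: LHS = |0| = 0, RHS = 0 - 2 = -2; 0 ≥ -2 — holds
At the ends of the range:
x = -1000: LHS = |-1000| = 1000, RHS = (-1000) - 2 = -1002; 1000 ≥ -1002 — holds
x = 1000: LHS = |1000| = 1000, RHS = 1000 - 2 = 998; 1000 ≥ 998 — holds
Hence LHS − RHS is never negative, i.e. LHS ≥ RHS throughout, so the relation holds for every integer in [-1000, 1000].

Only (A) has a counterexample.

Answer: A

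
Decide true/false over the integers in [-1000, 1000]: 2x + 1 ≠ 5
The claim fails at x = 2:
x = 2: LHS = 2·2 + 1 = 5; 5 ≠ 5 — FAILS

Because a single integer refutes it, the statement is false.

Answer: False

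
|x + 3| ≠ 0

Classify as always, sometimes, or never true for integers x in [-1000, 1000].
Holds at x = 0: LHS = |0 + 3| = |3| = 3; 3 ≠ 0 — holds
Fails at x = -3: LHS = |(-3) + 3| = |0| = 0; 0 ≠ 0 — FAILS
It is satisfied by some integers in the range but not all.

Answer: Sometimes true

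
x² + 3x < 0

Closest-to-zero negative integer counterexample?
Testing negative integers from -1 downward:
x = -1: LHS = (-1)² + 3·(-1) = -2; -2 < 0 — holds
x = -2: LHS = (-2)² + 3·(-2) = -2; -2 < 0 — holds
x = -3: LHS = (-3)² + 3·(-3) = 0; 0 < 0 — FAILS  ← closest negative counterexample to 0

Answer: x = -3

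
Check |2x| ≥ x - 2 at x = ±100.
x = 100: LHS = |2·100| = |200| = 200, RHS = 100 - 2 = 98; 200 ≥ 98 — holds
x = -100: LHS = |2·(-100)| = |-200| = 200, RHS = (-100) - 2 = -102; 200 ≥ -102 — holds

Answer: Yes, holds for both x = 100 and x = -100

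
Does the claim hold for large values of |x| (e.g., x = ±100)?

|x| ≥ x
x = 100: LHS = |100| = 100; 100 ≥ 100 — holds
x = -100: LHS = |-100| = 100; 100 ≥ -100 — holds

Answer: Yes, holds for both x = 100 and x = -100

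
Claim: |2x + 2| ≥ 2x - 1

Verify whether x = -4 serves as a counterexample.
Substitute x = -4 into the relation:
x = -4: LHS = |2·(-4) + 2| = |-6| = 6, RHS = 2·(-4) - 1 = -9; 6 ≥ -9 — holds

The relation holds at x = -4, so it is not a counterexample.

Answer: No, x = -4 is not a counterexample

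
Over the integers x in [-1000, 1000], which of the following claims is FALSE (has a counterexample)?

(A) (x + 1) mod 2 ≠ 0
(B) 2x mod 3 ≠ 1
(A) x = 1: LHS = (1 + 1) mod 2 = 2 mod 2 = 0; 0 ≠ 0 — FAILS
(B) x = -1: LHS = (2·(-1)) mod 3 = (-2) mod 3 = 1; 1 ≠ 1 — FAILS

Answer: Both A and B are false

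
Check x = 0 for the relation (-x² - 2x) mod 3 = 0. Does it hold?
x = 0: LHS = (-0² - 2·0) mod 3 = 0 mod 3 = 0; 0 = 0 — holds

The relation is satisfied at x = 0.

Answer: Yes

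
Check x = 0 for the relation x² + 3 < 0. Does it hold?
x = 0: LHS = 0² + 3 = 3; 3 < 0 — FAILS

The relation fails at x = 0, so x = 0 is a counterexample.

Answer: No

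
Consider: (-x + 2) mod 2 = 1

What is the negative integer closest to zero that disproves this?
Testing negative integers from -1 downward:
x = -1: LHS = (-(-1) + 2) mod 2 = 3 mod 2 = 1; 1 = 1 — holds
x = -2: LHS = (-(-2) + 2) mod 2 = 4 mod 2 = 0; 0 = 1 — FAILS  ← closest negative counterexample to 0

Answer: x = -2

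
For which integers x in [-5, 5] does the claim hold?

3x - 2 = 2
Track d = LHS − RHS over the integers in [-5, 5]. Equality would need d = 0, but d changes sign only between consecutive integers, jumping over 0:
x = 1: LHS = 3·1 - 2 = 1; 1 = 2 — FAILS  (d = -1)
x = 2: LHS = 3·2 - 2 = 4; 4 = 2 — FAILS  (d = 2)
Away from these crossings d keeps a constant sign, and checking every integer in [-5, 5] confirms d ≠ 0 throughout. Hence the two sides are never equal, so the claimed relation (=) fails for every integer in [-5, 5].

Answer: None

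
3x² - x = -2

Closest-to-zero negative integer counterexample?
Testing negative integers from -1 downward:
x = -1: LHS = 3·(-1)² - (-1) = 4; 4 = -2 — FAILS  ← closest negative counterexample to 0

Answer: x = -1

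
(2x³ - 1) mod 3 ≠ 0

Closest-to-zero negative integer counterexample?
Testing negative integers from -1 downward:
x = -1: LHS = (2·(-1)³ - 1) mod 3 = (-3) mod 3 = 0; 0 ≠ 0 — FAILS  ← closest negative counterexample to 0

Answer: x = -1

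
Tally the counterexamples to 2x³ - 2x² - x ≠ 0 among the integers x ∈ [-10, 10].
Counterexamples in [-10, 10]: {0}.

Counting them gives 1 values.

Answer: 1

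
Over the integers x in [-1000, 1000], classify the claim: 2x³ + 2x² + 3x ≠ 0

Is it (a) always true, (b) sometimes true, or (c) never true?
Holds at x = 1: LHS = 2·1³ + 2·1² + 3·1 = 7; 7 ≠ 0 — holds
Fails at x = 0: LHS = 2·0³ + 2·0² + 3·0 = 0; 0 ≠ 0 — FAILS
It is satisfied by some integers in the range but not all.

Answer: Sometimes true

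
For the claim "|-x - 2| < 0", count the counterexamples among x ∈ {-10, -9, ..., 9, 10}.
Counterexamples in [-10, 10]: {-10, -9, -8, -7, -6, -5, -4, -3, -2, -1, 0, 1, 2, 3, 4, 5, 6, 7, 8, 9, 10}.

Counting them gives 21 values.

Answer: 21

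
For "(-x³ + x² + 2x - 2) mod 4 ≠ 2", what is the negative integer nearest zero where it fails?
Testing negative integers from -1 downward:
x = -1: LHS = (-(-1)³ + (-1)² + 2·(-1) - 2) mod 4 = (-2) mod 4 = 2; 2 ≠ 2 — FAILS  ← closest negative counterexample to 0

Answer: x = -1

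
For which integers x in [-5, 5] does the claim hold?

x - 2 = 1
Holds for: {3}
Fails for: {-5, -4, -3, -2, -1, 0, 1, 2, 4, 5}

Answer: {3}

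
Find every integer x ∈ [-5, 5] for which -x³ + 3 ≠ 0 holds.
Track d = LHS − RHS over the integers in [-5, 5]. Equality would need d = 0, but d changes sign only between consecutive integers, jumping over 0:
x = 1: LHS = -1³ + 3 = 2; 2 ≠ 0 — holds  (d = 2)
x = 2: LHS = -2³ + 3 = -5; -5 ≠ 0 — holds  (d = -5)
Away from these crossings d keeps a constant sign, and checking every integer in [-5, 5] confirms d ≠ 0 throughout. Hence the two sides are never equal, so the relation holds for every integer in [-5, 5].

Answer: All integers in [-5, 5]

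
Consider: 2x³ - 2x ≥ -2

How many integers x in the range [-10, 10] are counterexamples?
Counterexamples in [-10, 10]: {-10, -9, -8, -7, -6, -5, -4, -3, -2}.

Counting them gives 9 values.

Answer: 9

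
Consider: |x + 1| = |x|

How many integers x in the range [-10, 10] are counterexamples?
Counterexamples in [-10, 10]: {-10, -9, -8, -7, -6, -5, -4, -3, -2, -1, 0, 1, 2, 3, 4, 5, 6, 7, 8, 9, 10}.

Counting them gives 21 values.

Answer: 21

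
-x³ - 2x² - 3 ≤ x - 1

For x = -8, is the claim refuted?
Substitute x = -8 into the relation:
x = -8: LHS = -(-8)³ - 2·(-8)² - 3 = 381, RHS = (-8) - 1 = -9; 381 ≤ -9 — FAILS

Since the claim fails at x = -8, this value is a counterexample.

Answer: Yes, x = -8 is a counterexample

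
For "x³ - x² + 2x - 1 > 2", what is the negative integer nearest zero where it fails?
Testing negative integers from -1 downward:
x = -1: LHS = (-1)³ - (-1)² + 2·(-1) - 1 = -5; -5 > 2 — FAILS  ← closest negative counterexample to 0

Answer: x = -1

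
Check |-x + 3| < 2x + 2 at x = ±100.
x = 100: LHS = |-100 + 3| = |-97| = 97, RHS = 2·100 + 2 = 202; 97 < 202 — holds
x = -100: LHS = |-(-100) + 3| = |103| = 103, RHS = 2·(-100) + 2 = -198; 103 < -198 — FAILS

Answer: Partially: holds for x = 100, fails for x = -100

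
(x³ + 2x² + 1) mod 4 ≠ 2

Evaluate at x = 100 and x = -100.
x = 100: LHS = (100³ + 2·100² + 1) mod 4 = 1020001 mod 4 = 1; 1 ≠ 2 — holds
x = -100: LHS = ((-100)³ + 2·(-100)² + 1) mod 4 = (-979999) mod 4 = 1; 1 ≠ 2 — holds

Answer: Yes, holds for both x = 100 and x = -100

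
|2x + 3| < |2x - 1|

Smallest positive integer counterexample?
Testing positive integers:
x = 1: LHS = |2·1 + 3| = |5| = 5, RHS = |2·1 - 1| = |1| = 1; 5 < 1 — FAILS  ← smallest positive counterexample

Answer: x = 1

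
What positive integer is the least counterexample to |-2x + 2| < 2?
Testing positive integers:
x = 1: LHS = |-2·1 + 2| = |0| = 0; 0 < 2 — holds
x = 2: LHS = |-2·2 + 2| = |-2| = 2; 2 < 2 — FAILS  ← smallest positive counterexample

Answer: x = 2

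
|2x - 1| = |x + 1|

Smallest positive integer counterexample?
Testing positive integers:
x = 1: LHS = |2·1 - 1| = |1| = 1, RHS = |1 + 1| = |2| = 2; 1 = 2 — FAILS  ← smallest positive counterexample

Answer: x = 1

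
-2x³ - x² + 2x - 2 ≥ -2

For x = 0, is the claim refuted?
Substitute x = 0 into the relation:
x = 0: LHS = -2·0³ - 0² + 2·0 - 2 = -2; -2 ≥ -2 — holds

The claim holds here, so x = 0 is not a counterexample. (A counterexample exists elsewhere, e.g. x = 1.)

Answer: No, x = 0 is not a counterexample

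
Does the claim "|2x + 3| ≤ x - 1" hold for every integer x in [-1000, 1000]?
The claim fails at x = 0:
x = 0: LHS = |2·0 + 3| = |3| = 3, RHS = 0 - 1 = -1; 3 ≤ -1 — FAILS

Because a single integer refutes it, the statement is false.

Answer: False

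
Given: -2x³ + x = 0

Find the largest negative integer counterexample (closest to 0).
Testing negative integers from -1 downward:
x = -1: LHS = -2·(-1)³ + (-1) = 1; 1 = 0 — FAILS  ← closest negative counterexample to 0

Answer: x = -1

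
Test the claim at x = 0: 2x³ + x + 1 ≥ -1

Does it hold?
x = 0: LHS = 2·0³ + 0 + 1 = 1; 1 ≥ -1 — holds

The relation is satisfied at x = 0.

Answer: Yes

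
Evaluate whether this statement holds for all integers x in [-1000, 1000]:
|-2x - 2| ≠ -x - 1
The claim fails at x = -1:
x = -1: LHS = |-2·(-1) - 2| = |0| = 0, RHS = -(-1) - 1 = 0; 0 ≠ 0 — FAILS

Because a single integer refutes it, the statement is false.

Answer: False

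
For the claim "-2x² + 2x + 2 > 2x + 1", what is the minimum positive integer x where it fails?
Testing positive integers:
x = 1: LHS = -2·1² + 2·1 + 2 = 2, RHS = 2·1 + 1 = 3; 2 > 3 — FAILS  ← smallest positive counterexample

Answer: x = 1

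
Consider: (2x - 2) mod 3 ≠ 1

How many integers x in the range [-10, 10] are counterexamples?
Counterexamples in [-10, 10]: {-9, -6, -3, 0, 3, 6, 9}.

Counting them gives 7 values.

Answer: 7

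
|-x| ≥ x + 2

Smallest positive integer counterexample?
Testing positive integers:
x = 1: LHS = |-1| = 1, RHS = 1 + 2 = 3; 1 ≥ 3 — FAILS  ← smallest positive counterexample

Answer: x = 1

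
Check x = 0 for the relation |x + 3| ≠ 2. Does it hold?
x = 0: LHS = |0 + 3| = |3| = 3; 3 ≠ 2 — holds

The relation is satisfied at x = 0.

Answer: Yes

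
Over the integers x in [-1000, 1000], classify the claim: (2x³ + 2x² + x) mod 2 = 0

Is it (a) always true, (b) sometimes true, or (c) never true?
Holds at x = 0: LHS = (2·0³ + 2·0² + 0) mod 2 = 0 mod 2 = 0; 0 = 0 — holds
Fails at x = 1: LHS = (2·1³ + 2·1² + 1) mod 2 = 5 mod 2 = 1; 1 = 0 — FAILS
It is satisfied by some integers in the range but not all.

Answer: Sometimes true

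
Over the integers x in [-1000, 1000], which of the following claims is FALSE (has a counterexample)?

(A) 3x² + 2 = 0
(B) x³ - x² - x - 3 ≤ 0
(A) x = 0: LHS = 3·0² + 2 = 2; 2 = 0 — FAILS
(B) x = 3: LHS = 3³ - 3² - 3 - 3 = 12; 12 ≤ 0 — FAILS

Answer: Both A and B are false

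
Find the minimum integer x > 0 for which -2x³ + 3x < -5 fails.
Testing positive integers:
x = 1: LHS = -2·1³ + 3·1 = 1; 1 < -5 — FAILS  ← smallest positive counterexample

Answer: x = 1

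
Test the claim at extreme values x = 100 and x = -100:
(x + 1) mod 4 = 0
x = 100: LHS = (100 + 1) mod 4 = 101 mod 4 = 1; 1 = 0 — FAILS
x = -100: LHS = ((-100) + 1) mod 4 = (-99) mod 4 = 1; 1 = 0 — FAILS

Answer: No, fails for both x = 100 and x = -100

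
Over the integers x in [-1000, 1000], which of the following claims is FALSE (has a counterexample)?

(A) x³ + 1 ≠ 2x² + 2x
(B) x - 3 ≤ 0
(A) x = -1: LHS = (-1)³ + 1 = 0, RHS = 2·(-1)² + 2·(-1) = 0; 0 ≠ 0 — FAILS
(B) x = 4: LHS = 4 - 3 = 1; 1 ≤ 0 — FAILS

Answer: Both A and B are false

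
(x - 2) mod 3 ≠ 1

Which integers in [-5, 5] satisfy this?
Holds for: {-5, -4, -2, -1, 1, 2, 4, 5}
Fails for: {-3, 0, 3}

Answer: {-5, -4, -2, -1, 1, 2, 4, 5}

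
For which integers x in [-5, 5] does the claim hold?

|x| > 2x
Holds for: {-5, -4, -3, -2, -1}
Fails for: {0, 1, 2, 3, 4, 5}

Answer: {-5, -4, -3, -2, -1}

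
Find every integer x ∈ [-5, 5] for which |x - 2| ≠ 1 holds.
Holds for: {-5, -4, -3, -2, -1, 0, 2, 4, 5}
Fails for: {1, 3}

Answer: {-5, -4, -3, -2, -1, 0, 2, 4, 5}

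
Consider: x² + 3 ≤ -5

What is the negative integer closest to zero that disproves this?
Testing negative integers from -1 downward:
x = -1: LHS = (-1)² + 3 = 4; 4 ≤ -5 — FAILS  ← closest negative counterexample to 0

Answer: x = -1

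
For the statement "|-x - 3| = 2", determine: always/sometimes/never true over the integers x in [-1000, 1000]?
Holds at x = -1: LHS = |-(-1) - 3| = |-2| = 2; 2 = 2 — holds
Fails at x = 0: LHS = |-0 - 3| = |-3| = 3; 3 = 2 — FAILS
It is satisfied by some integers in the range but not all.

Answer: Sometimes true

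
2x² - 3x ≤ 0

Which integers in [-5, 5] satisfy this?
Holds for: {0, 1}
Fails for: {-5, -4, -3, -2, -1, 2, 3, 4, 5}

Answer: {0, 1}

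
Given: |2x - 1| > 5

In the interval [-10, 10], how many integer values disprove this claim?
Counterexamples in [-10, 10]: {-2, -1, 0, 1, 2, 3}.

Counting them gives 6 values.

Answer: 6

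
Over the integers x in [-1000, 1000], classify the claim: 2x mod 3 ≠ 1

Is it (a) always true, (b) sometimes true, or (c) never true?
Holds at x = 0: LHS = (2·0) mod 3 = 0 mod 3 = 0; 0 ≠ 1 — holds
Fails at x = -1: LHS = (2·(-1)) mod 3 = (-2) mod 3 = 1; 1 ≠ 1 — FAILS
It is satisfied by some integers in the range but not all.

Answer: Sometimes true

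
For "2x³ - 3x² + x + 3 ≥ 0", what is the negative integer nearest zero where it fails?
Testing negative integers from -1 downward:
x = -1: LHS = 2·(-1)³ - 3·(-1)² + (-1) + 3 = -3; -3 ≥ 0 — FAILS  ← closest negative counterexample to 0

Answer: x = -1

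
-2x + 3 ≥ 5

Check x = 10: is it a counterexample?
Substitute x = 10 into the relation:
x = 10: LHS = -2·10 + 3 = -17; -17 ≥ 5 — FAILS

Since the claim fails at x = 10, this value is a counterexample.

Answer: Yes, x = 10 is a counterexample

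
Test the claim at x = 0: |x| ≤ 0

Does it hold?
x = 0: LHS = |0| = 0; 0 ≤ 0 — holds

The relation is satisfied at x = 0.

Answer: Yes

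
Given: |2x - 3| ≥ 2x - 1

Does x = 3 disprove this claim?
Substitute x = 3 into the relation:
x = 3: LHS = |2·3 - 3| = |3| = 3, RHS = 2·3 - 1 = 5; 3 ≥ 5 — FAILS

Since the claim fails at x = 3, this value is a counterexample.

Answer: Yes, x = 3 is a counterexample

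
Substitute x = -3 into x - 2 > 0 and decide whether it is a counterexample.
Substitute x = -3 into the relation:
x = -3: LHS = (-3) - 2 = -5; -5 > 0 — FAILS

Since the claim fails at x = -3, this value is a counterexample.

Answer: Yes, x = -3 is a counterexample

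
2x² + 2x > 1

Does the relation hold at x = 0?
x = 0: LHS = 2·0² + 2·0 = 0; 0 > 1 — FAILS

The relation fails at x = 0, so x = 0 is a counterexample.

Answer: No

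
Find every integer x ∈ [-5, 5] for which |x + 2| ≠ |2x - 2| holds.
Holds for: {-5, -4, -3, -2, -1, 1, 2, 3, 5}
Fails for: {0, 4}

Answer: {-5, -4, -3, -2, -1, 1, 2, 3, 5}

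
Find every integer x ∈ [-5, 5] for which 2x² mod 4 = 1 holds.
For a polynomial with integer coefficients, its value mod 4 depends only on x mod 4, so it suffices to check one representative of each residue class, x = 0, 1, 2, 3:
x = 0: LHS = (2·0²) mod 4 = 0 mod 4 = 0; 0 = 1 — FAILS
x = 1: LHS = (2·1²) mod 4 = 2 mod 4 = 2; 2 = 1 — FAILS
x = 2: LHS = (2·2²) mod 4 = 8 mod 4 = 0; 0 = 1 — FAILS
x = 3: LHS = (2·3²) mod 4 = 18 mod 4 = 2; 2 = 1 — FAILS
The relation fails in every residue class, so the claimed relation (=) fails for every integer in [-5, 5].

Answer: None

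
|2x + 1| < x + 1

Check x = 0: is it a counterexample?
Substitute x = 0 into the relation:
x = 0: LHS = |2·0 + 1| = |1| = 1, RHS = 0 + 1 = 1; 1 < 1 — FAILS

Since the claim fails at x = 0, this value is a counterexample.

Answer: Yes, x = 0 is a counterexample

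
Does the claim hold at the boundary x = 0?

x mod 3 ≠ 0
x = 0: LHS = 0 mod 3 = 0; 0 ≠ 0 — FAILS

The relation fails at x = 0, so x = 0 is a counterexample.

Answer: No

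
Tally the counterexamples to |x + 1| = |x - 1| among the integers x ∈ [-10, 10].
Counterexamples in [-10, 10]: {-10, -9, -8, -7, -6, -5, -4, -3, -2, -1, 1, 2, 3, 4, 5, 6, 7, 8, 9, 10}.

Counting them gives 20 values.

Answer: 20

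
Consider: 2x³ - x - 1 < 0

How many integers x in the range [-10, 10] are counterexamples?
Counterexamples in [-10, 10]: {1, 2, 3, 4, 5, 6, 7, 8, 9, 10}.

Counting them gives 10 values.

Answer: 10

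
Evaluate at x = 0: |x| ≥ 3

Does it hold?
x = 0: LHS = |0| = 0; 0 ≥ 3 — FAILS

The relation fails at x = 0, so x = 0 is a counterexample.

Answer: No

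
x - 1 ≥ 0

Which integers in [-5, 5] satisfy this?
Holds for: {1, 2, 3, 4, 5}
Fails for: {-5, -4, -3, -2, -1, 0}

Answer: {1, 2, 3, 4, 5}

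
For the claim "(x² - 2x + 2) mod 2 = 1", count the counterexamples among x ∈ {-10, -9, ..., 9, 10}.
Counterexamples in [-10, 10]: {-10, -8, -6, -4, -2, 0, 2, 4, 6, 8, 10}.

Counting them gives 11 values.

Answer: 11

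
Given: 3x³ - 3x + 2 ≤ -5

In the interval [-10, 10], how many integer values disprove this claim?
Counterexamples in [-10, 10]: {-1, 0, 1, 2, 3, 4, 5, 6, 7, 8, 9, 10}.

Counting them gives 12 values.

Answer: 12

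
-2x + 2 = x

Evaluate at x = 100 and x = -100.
x = 100: LHS = -2·100 + 2 = -198; -198 = 100 — FAILS
x = -100: LHS = -2·(-100) + 2 = 202; 202 = -100 — FAILS

Answer: No, fails for both x = 100 and x = -100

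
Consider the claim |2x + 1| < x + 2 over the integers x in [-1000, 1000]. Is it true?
The claim fails at x = 1:
x = 1: LHS = |2·1 + 1| = |3| = 3, RHS = 1 + 2 = 3; 3 < 3 — FAILS

Because a single integer refutes it, the statement is false.

Answer: False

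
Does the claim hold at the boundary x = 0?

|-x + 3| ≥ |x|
x = 0: LHS = |-0 + 3| = |3| = 3, RHS = |0| = 0; 3 ≥ 0 — holds

The relation is satisfied at x = 0.

Answer: Yes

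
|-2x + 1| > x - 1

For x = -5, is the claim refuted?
Substitute x = -5 into the relation:
x = -5: LHS = |-2·(-5) + 1| = |11| = 11, RHS = (-5) - 1 = -6; 11 > -6 — holds

The relation holds at x = -5, so it is not a counterexample.

Answer: No, x = -5 is not a counterexample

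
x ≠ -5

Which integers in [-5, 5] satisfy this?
Holds for: {-4, -3, -2, -1, 0, 1, 2, 3, 4, 5}
Fails for: {-5}

Answer: {-4, -3, -2, -1, 0, 1, 2, 3, 4, 5}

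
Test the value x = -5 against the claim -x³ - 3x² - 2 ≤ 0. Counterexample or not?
Substitute x = -5 into the relation:
x = -5: LHS = -(-5)³ - 3·(-5)² - 2 = 48; 48 ≤ 0 — FAILS

Since the claim fails at x = -5, this value is a counterexample.

Answer: Yes, x = -5 is a counterexample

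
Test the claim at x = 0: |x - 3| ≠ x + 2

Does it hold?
x = 0: LHS = |0 - 3| = |-3| = 3, RHS = 0 + 2 = 2; 3 ≠ 2 — holds

The relation is satisfied at x = 0.

Answer: Yes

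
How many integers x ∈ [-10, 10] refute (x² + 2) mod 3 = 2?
Counterexamples in [-10, 10]: {-10, -8, -7, -5, -4, -2, -1, 1, 2, 4, 5, 7, 8, 10}.

Counting them gives 14 values.

Answer: 14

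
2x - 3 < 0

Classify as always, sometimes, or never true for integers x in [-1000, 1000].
Holds at x = 0: LHS = 2·0 - 3 = -3; -3 < 0 — holds
Fails at x = 2: LHS = 2·2 - 3 = 1; 1 < 0 — FAILS
It is satisfied by some integers in the range but not all.

Answer: Sometimes true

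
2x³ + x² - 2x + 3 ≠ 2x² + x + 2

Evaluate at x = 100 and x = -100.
x = 100: LHS = 2·100³ + 100² - 2·100 + 3 = 2009803, RHS = 2·100² + 100 + 2 = 20102; 2009803 ≠ 20102 — holds
x = -100: LHS = 2·(-100)³ + (-100)² - 2·(-100) + 3 = -1989797, RHS = 2·(-100)² + (-100) + 2 = 19902; -1989797 ≠ 19902 — holds

Answer: Yes, holds for both x = 100 and x = -100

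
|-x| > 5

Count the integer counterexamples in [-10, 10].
Counterexamples in [-10, 10]: {-5, -4, -3, -2, -1, 0, 1, 2, 3, 4, 5}.

Counting them gives 11 values.

Answer: 11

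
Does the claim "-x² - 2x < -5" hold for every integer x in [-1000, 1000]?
The claim fails at x = 0:
x = 0: LHS = -0² - 2·0 = 0; 0 < -5 — FAILS

Because a single integer refutes it, the statement is false.

Answer: False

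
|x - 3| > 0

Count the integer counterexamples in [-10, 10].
Counterexamples in [-10, 10]: {3}.

Counting them gives 1 values.

Answer: 1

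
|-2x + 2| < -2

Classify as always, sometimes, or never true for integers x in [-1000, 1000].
An absolute value is never negative, so the left side is ≥ 0 for every x, while the right side is -2. Tightest case in [-1000, 1000] is x = 1:
x = 1: LHS = |-2·1 + 2| = |0| = 0; 0 < -2 — FAILS
Hence LHS − RHS is never negative, i.e. LHS ≥ RHS throughout, so the claimed relation (<) fails for every integer in [-1000, 1000].

No integer in the range satisfies it.

Answer: Never true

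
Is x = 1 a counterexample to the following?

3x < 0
Substitute x = 1 into the relation:
x = 1: LHS = 3·1 = 3; 3 < 0 — FAILS

Since the claim fails at x = 1, this value is a counterexample.

Answer: Yes, x = 1 is a counterexample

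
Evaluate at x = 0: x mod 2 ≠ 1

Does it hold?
x = 0: LHS = 0 mod 2 = 0; 0 ≠ 1 — holds

The relation is satisfied at x = 0.

Answer: Yes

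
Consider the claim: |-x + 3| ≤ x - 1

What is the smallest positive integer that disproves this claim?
Testing positive integers:
x = 1: LHS = |-1 + 3| = |2| = 2, RHS = 1 - 1 = 0; 2 ≤ 0 — FAILS  ← smallest positive counterexample

Answer: x = 1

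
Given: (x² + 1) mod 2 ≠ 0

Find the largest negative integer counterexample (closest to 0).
Testing negative integers from -1 downward:
x = -1: LHS = ((-1)² + 1) mod 2 = 2 mod 2 = 0; 0 ≠ 0 — FAILS  ← closest negative counterexample to 0

Answer: x = -1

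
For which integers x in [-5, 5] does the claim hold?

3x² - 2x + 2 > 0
Over all integers in [-5, 5], LHS − RHS is smallest at x = 0, where it equals 2:
x = 0: LHS = 3·0² - 2·0 + 2 = 2; 2 > 0 — holds
At the ends of the range:
x = -5: LHS = 3·(-5)² - 2·(-5) + 2 = 87; 87 > 0 — holds
x = 5: LHS = 3·5² - 2·5 + 2 = 67; 67 > 0 — holds
Hence LHS − RHS is never zero or negative, i.e. LHS > RHS throughout, so the relation holds for every integer in [-5, 5].

Answer: All integers in [-5, 5]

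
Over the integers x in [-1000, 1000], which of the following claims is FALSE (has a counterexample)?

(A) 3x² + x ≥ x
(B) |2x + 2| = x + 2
(A) Over all integers in [-1000, 1000], LHS − RHS is smallest at x = 0, where it equals 0:
x = 0: LHS = 3·0² + 0 = 0; 0 ≥ 0 — holds
At the ends of the range:
x = -1000: LHS = 3·(-1000)² + (-1000) = 2999000; 2999000 ≥ -1000 — holds
x = 1000: LHS = 3·1000² + 1000 = 3001000; 3001000 ≥ 1000 — holds
Hence LHS − RHS is never negative, i.e. LHS ≥ RHS throughout, so the relation holds for every integer in [-1000, 1000].

(B) x = 1: LHS = |2·1 + 2| = |4| = 4, RHS = 1 + 2 = 3; 4 = 3 — FAILS

Only (B) has a counterexample.

Answer: B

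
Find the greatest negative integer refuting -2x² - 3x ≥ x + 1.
Testing negative integers from -1 downward:
x = -1: LHS = -2·(-1)² - 3·(-1) = 1, RHS = (-1) + 1 = 0; 1 ≥ 0 — holds
x = -2: LHS = -2·(-2)² - 3·(-2) = -2, RHS = (-2) + 1 = -1; -2 ≥ -1 — FAILS  ← closest negative counterexample to 0

Answer: x = -2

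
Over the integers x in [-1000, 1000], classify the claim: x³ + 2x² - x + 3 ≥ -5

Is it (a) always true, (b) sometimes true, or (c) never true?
Holds at x = 0: LHS = 0³ + 2·0² - 0 + 3 = 3; 3 ≥ -5 — holds
Fails at x = -4: LHS = (-4)³ + 2·(-4)² - (-4) + 3 = -25; -25 ≥ -5 — FAILS
It is satisfied by some integers in the range but not all.

Answer: Sometimes true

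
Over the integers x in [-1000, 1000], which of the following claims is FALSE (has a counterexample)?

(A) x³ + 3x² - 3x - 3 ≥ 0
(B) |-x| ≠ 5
(A) x = 0: LHS = 0³ + 3·0² - 3·0 - 3 = -3; -3 ≥ 0 — FAILS
(B) x = 5: LHS = |-5| = 5; 5 ≠ 5 — FAILS

Answer: Both A and B are false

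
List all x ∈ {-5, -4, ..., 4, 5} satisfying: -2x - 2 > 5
Holds for: {-5, -4}
Fails for: {-3, -2, -1, 0, 1, 2, 3, 4, 5}

Answer: {-5, -4}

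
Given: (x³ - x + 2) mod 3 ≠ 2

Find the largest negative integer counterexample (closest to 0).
Testing negative integers from -1 downward:
x = -1: LHS = ((-1)³ - (-1) + 2) mod 3 = 2 mod 3 = 2; 2 ≠ 2 — FAILS  ← closest negative counterexample to 0

Answer: x = -1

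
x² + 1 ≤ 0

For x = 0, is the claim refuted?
Substitute x = 0 into the relation:
x = 0: LHS = 0² + 1 = 1; 1 ≤ 0 — FAILS

Since the claim fails at x = 0, this value is a counterexample.

Answer: Yes, x = 0 is a counterexample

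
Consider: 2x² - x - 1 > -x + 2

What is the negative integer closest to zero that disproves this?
Testing negative integers from -1 downward:
x = -1: LHS = 2·(-1)² - (-1) - 1 = 2, RHS = -(-1) + 2 = 3; 2 > 3 — FAILS  ← closest negative counterexample to 0

Answer: x = -1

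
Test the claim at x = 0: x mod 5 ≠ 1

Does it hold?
x = 0: LHS = 0 mod 5 = 0; 0 ≠ 1 — holds

The relation is satisfied at x = 0.

Answer: Yes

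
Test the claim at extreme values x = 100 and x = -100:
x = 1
x = 100: 100 = 1 — FAILS
x = -100: -100 = 1 — FAILS

Answer: No, fails for both x = 100 and x = -100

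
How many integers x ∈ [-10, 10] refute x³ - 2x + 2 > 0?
Counterexamples in [-10, 10]: {-10, -9, -8, -7, -6, -5, -4, -3, -2}.

Counting them gives 9 values.

Answer: 9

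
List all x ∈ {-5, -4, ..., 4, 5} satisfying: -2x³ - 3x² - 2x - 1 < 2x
Holds for: {0, 1, 2, 3, 4, 5}
Fails for: {-5, -4, -3, -2, -1}

Answer: {0, 1, 2, 3, 4, 5}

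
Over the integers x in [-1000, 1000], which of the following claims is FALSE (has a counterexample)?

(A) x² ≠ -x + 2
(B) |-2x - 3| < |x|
(A) x = 1: LHS = 1² = 1, RHS = -1 + 2 = 1; 1 ≠ 1 — FAILS
(B) x = 0: LHS = |-2·0 - 3| = |-3| = 3, RHS = |0| = 0; 3 < 0 — FAILS

Answer: Both A and B are false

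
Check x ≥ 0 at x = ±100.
x = 100: 100 ≥ 0 — holds
x = -100: -100 ≥ 0 — FAILS

Answer: Partially: holds for x = 100, fails for x = -100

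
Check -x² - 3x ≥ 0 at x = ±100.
x = 100: LHS = -100² - 3·100 = -10300; -10300 ≥ 0 — FAILS
x = -100: LHS = -(-100)² - 3·(-100) = -9700; -9700 ≥ 0 — FAILS

Answer: No, fails for both x = 100 and x = -100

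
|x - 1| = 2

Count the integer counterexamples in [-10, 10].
Counterexamples in [-10, 10]: {-10, -9, -8, -7, -6, -5, -4, -3, -2, 0, 1, 2, 4, 5, 6, 7, 8, 9, 10}.

Counting them gives 19 values.

Answer: 19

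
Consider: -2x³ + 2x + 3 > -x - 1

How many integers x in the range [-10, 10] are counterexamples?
Counterexamples in [-10, 10]: {2, 3, 4, 5, 6, 7, 8, 9, 10}.

Counting them gives 9 values.

Answer: 9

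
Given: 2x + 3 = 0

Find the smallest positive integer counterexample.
Testing positive integers:
x = 1: LHS = 2·1 + 3 = 5; 5 = 0 — FAILS  ← smallest positive counterexample

Answer: x = 1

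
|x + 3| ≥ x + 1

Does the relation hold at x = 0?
x = 0: LHS = |0 + 3| = |3| = 3, RHS = 0 + 1 = 1; 3 ≥ 1 — holds

The relation is satisfied at x = 0.

Answer: Yes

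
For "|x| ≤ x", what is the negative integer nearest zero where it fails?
Testing negative integers from -1 downward:
x = -1: LHS = |-1| = 1; 1 ≤ -1 — FAILS  ← closest negative counterexample to 0

Answer: x = -1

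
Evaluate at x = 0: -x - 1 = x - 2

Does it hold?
x = 0: LHS = -0 - 1 = -1, RHS = 0 - 2 = -2; -1 = -2 — FAILS

The relation fails at x = 0, so x = 0 is a counterexample.

Answer: No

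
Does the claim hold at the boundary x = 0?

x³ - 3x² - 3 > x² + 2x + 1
x = 0: LHS = 0³ - 3·0² - 3 = -3, RHS = 0² + 2·0 + 1 = 1; -3 > 1 — FAILS

The relation fails at x = 0, so x = 0 is a counterexample.

Answer: No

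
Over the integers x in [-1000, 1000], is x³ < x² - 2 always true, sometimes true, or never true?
Holds at x = -2: LHS = (-2)³ = -8, RHS = (-2)² - 2 = 2; -8 < 2 — holds
Fails at x = 0: LHS = 0³ = 0, RHS = 0² - 2 = -2; 0 < -2 — FAILS
It is satisfied by some integers in the range but not all.

Answer: Sometimes true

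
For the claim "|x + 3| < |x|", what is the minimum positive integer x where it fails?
Testing positive integers:
x = 1: LHS = |1 + 3| = |4| = 4, RHS = |1| = 1; 4 < 1 — FAILS  ← smallest positive counterexample

Answer: x = 1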